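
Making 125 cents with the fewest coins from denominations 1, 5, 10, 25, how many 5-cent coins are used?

Use the largest denomination that fits, subtract, and repeat.
125 − 5×25→0
Count of 5: 0

0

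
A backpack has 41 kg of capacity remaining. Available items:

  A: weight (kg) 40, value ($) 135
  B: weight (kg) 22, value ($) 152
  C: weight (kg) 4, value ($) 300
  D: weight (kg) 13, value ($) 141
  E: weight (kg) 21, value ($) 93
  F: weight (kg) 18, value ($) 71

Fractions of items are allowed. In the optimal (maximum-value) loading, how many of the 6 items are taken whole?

Order: C (300/4=75.00) > D (141/13=10.85) > B (152/22=6.91) > E (93/21=4.43) > F (71/18=3.94) > A (135/40=3.38)
Fill: take C (4 @ 300) → take D (13 @ 141) → take B (22 @ 152) → take 2/21 of E → 8.86; 41/41 used.
3 item(s) taken whole; one partial (take 2/21 of E).

3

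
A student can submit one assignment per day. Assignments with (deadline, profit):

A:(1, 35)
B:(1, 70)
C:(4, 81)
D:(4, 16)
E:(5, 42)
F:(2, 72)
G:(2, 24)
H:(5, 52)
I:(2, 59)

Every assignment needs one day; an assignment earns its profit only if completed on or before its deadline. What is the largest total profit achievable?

Sort by profit descending; place each in the latest free slot ≤ its deadline.
Profit order: C=81 F=72 B=70 I=59 H=52 E=42 A=35 G=24 D=16
Assign: C→slot 4, F→slot 2, B→slot 1, I skipped, H→slot 5, E→slot 3, A skipped, G skipped, D skipped.
Slots: [1:B] [2:F] [3:E] [4:C] [5:H]
Profit = 70 + 72 + 42 + 81 + 52 = 317

317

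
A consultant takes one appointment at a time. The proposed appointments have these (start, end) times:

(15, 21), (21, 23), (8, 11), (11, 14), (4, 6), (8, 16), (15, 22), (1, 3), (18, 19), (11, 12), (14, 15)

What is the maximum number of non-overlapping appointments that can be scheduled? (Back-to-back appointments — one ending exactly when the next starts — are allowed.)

7

Sort by end time and greedily take each interval whose start is ≥ the last chosen end.
Sorted by end: (1,3)  (4,6)  (8,11)  (11,12)  (11,14)  (14,15)  (8,16)  (18,19)  (15,21)  (15,22)  (21,23)
take (1,3); take (4,6); take (8,11); take (11,12); skip (11,14); take (14,15); take (18,19); take (21,23).
Selected 7 appointments.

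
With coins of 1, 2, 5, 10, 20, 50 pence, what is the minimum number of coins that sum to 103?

103 = 2×50 + 1×2 + 1×1
Total coins = 2 + 1 + 1 = 4

4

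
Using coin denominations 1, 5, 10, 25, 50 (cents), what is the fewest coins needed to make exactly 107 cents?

5

107 = 2×50 + 1×5 + 2×1
Total coins = 2 + 1 + 2 = 5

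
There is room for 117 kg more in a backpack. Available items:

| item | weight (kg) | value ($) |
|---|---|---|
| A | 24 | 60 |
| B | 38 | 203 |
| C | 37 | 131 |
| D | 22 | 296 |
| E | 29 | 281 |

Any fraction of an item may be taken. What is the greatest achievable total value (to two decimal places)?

Greedy by value/weight ratio, highest first.
Order: D (296/22=13.45) > E (281/29=9.69) > B (203/38=5.34) > C (131/37=3.54) > A (60/24=2.50)
Fill: take D (22 @ 296) → take E (29 @ 281) → take B (38 @ 203) → take 28/37 of C → 99.14; 117/117 used.
Total value = 879.14

879.14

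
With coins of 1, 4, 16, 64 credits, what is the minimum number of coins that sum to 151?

7

Use the largest denomination that fits, subtract, and repeat.
151 = 2×64 + 1×16 + 1×4 + 3×1
Total coins = 2 + 1 + 1 + 3 = 7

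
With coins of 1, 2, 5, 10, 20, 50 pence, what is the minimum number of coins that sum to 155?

Use the largest denomination that fits, subtract, and repeat.
155 = 3×50 + 1×5
Total coins = 3 + 1 = 4

4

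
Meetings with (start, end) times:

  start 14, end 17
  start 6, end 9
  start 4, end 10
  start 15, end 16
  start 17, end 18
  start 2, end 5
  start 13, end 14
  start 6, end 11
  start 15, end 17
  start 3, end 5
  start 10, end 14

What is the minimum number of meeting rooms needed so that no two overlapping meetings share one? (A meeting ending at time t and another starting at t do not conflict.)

starts: [2, 3, 4, 6, 6, 10, 13, 14, 15, 15, 17]
ends:   [5, 5, 9, 10, 11, 14, 14, 16, 17, 17, 18]
s2→1 s3→2 s4→3  — peak 3.

3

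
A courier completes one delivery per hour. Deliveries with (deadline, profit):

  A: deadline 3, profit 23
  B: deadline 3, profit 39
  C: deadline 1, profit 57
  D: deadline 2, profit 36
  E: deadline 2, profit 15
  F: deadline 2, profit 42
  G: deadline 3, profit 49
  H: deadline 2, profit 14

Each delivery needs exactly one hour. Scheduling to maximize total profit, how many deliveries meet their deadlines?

3

By profit: C(d1,57), G(d3,49), F(d2,42), B(d3,39), D(d2,36), A(d3,23), E(d2,15), H(d2,14)
C→slot 1; G→slot 3; F→slot 2; B skipped; D skipped; A skipped; E skipped; H skipped.
3 of 8 scheduled.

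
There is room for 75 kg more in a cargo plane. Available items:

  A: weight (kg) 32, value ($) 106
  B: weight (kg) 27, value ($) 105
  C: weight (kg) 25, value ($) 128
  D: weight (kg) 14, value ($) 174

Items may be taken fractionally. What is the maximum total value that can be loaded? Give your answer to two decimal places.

Greedy by value/weight ratio, highest first.
Ratios (sorted): D 12.43, C 5.12, B 3.89, A 3.31
take D (14 @ 174); take C (25 @ 128); take B (27 @ 105); take 9/32 of A → 29.81. Capacity used 75/75.
Total value = 436.81

436.81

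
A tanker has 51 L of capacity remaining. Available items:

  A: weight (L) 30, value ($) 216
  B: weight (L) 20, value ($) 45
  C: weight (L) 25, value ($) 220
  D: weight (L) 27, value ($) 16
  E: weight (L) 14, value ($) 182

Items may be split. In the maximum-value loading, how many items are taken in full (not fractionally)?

Sort by value per unit weight and fill in that order.
Order: E (182/14=13.00) > C (220/25=8.80) > A (216/30=7.20) > B (45/20=2.25) > D (16/27=0.59)
Fill: take E (14 @ 182) → take C (25 @ 220) → take 12/30 of A → 86.40; 51/51 used.
2 item(s) taken whole; one partial (take 12/30 of A).

2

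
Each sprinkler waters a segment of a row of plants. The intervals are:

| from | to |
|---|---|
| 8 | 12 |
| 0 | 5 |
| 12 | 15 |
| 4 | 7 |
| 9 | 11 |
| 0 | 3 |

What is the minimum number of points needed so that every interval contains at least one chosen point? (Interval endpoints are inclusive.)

4

Process intervals by earliest right end; each time one isn't hit yet, stab at its right endpoint.
By right end: [0,3]  [0,5]  [4,7]  [9,11]  [8,12]  [12,15]
[0,3] uncovered → point at 3; [4,7] uncovered → point at 7; [9,11] uncovered → point at 11; [12,15] uncovered → point at 15.
Points: 3, 7, 11, 15 (4 total).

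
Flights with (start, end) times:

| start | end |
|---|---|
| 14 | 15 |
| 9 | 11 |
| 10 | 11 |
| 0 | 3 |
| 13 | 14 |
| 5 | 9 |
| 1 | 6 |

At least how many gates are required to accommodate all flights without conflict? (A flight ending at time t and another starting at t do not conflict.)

2

Count concurrent intervals with a sweep; the peak is the room count.
Events (time:±→running): 0:+→1 1:+→2 … peak 2.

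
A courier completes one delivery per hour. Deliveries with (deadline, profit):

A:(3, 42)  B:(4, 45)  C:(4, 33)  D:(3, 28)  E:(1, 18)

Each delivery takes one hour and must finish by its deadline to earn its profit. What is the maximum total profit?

Profit order: B=45 A=42 C=33 D=28 E=18
Assign: B→slot 4, A→slot 3, C→slot 2, D→slot 1, E skipped.
Slots: [1:D] [2:C] [3:A] [4:B]
Profit = 28 + 33 + 42 + 45 = 148

148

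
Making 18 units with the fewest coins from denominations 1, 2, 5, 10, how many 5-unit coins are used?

1

Use the largest denomination that fits, subtract, and repeat.
18 − 1×10→8 − 1×5→3 − 1×2→1 − 1×1→0
Count of 5: 1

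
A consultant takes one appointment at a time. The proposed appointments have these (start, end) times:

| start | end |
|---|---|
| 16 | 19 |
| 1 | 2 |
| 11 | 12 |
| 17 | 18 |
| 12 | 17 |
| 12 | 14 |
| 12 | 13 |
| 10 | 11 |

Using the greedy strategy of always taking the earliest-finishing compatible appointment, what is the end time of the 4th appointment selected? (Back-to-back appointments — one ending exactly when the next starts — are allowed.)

13

Sort by end time and greedily take each interval whose start is ≥ the last chosen end.
Sorted by end: (1,2)  (10,11)  (11,12)  (12,13)  (12,14)  (12,17)  (17,18)  (16,19)
take (1,2); take (10,11); take (11,12); take (12,13); skip (12,17); take (17,18).
Selected: (1,2) (10,11) (11,12) (12,13) (17,18)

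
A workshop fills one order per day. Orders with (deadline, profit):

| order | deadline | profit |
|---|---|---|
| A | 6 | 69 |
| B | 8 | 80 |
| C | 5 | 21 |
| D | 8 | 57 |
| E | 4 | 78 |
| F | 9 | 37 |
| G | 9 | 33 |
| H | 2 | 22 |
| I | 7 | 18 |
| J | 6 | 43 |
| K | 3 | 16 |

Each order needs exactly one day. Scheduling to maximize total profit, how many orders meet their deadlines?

By profit: B(d8,80), E(d4,78), A(d6,69), D(d8,57), J(d6,43), F(d9,37), G(d9,33), H(d2,22), C(d5,21), I(d7,18), K(d3,16)
B→slot 8; E→slot 4; A→slot 6; D→slot 7; J→slot 5; F→slot 9; G→slot 3; H→slot 2; C→slot 1; I skipped; K skipped.
9 of 11 scheduled.

9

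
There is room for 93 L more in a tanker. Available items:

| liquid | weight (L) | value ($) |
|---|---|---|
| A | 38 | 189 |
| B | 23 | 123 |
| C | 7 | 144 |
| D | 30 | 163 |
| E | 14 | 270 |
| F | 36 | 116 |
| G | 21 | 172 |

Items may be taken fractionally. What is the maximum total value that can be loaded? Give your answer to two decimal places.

Greedy by value/weight ratio, highest first.
Order: C (144/7=20.57) > E (270/14=19.29) > G (172/21=8.19) > D (163/30=5.43) > B (123/23=5.35) > A (189/38=4.97) > F (116/36=3.22)
Fill: take C (7 @ 144) → take E (14 @ 270) → take G (21 @ 172) → take D (30 @ 163) → take 21/23 of B → 112.30; 93/93 used.
Total value = 861.30

861.30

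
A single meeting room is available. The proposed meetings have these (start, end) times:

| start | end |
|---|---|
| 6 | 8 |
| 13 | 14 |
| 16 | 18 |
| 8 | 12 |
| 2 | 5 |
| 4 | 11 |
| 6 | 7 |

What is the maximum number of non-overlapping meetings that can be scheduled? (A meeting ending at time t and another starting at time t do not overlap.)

5

Sorted by end: (2,5)  (6,7)  (6,8)  (4,11)  (8,12)  (13,14)  (16,18)
take (2,5); take (6,7); skip (4,11); take (8,12); take (13,14); take (16,18).
Selected 5 meetings.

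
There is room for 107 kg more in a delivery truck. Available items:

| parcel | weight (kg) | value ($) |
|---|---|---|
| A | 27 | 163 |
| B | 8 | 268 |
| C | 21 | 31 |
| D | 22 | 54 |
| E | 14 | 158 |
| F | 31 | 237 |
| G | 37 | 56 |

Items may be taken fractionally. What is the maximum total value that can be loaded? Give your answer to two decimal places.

887.57

Ratios (sorted): B 33.50, E 11.29, F 7.65, A 6.04, D 2.45, G 1.51, C 1.48
take B (8 @ 268); take E (14 @ 158); take F (31 @ 237); take A (27 @ 163); take D (22 @ 54); take 5/37 of G → 7.57. Capacity used 107/107.
Total value = 887.57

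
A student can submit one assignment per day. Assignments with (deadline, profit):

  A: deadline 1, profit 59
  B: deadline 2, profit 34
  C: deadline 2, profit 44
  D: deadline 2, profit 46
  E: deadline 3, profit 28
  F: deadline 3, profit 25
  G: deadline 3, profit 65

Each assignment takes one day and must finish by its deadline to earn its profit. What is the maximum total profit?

170

By profit: G(d3,65), A(d1,59), D(d2,46), C(d2,44), B(d2,34), E(d3,28), F(d3,25)
G→slot 3; A→slot 1; D→slot 2; C skipped; B skipped; E skipped; F skipped.
Profit = 59 + 46 + 65 = 170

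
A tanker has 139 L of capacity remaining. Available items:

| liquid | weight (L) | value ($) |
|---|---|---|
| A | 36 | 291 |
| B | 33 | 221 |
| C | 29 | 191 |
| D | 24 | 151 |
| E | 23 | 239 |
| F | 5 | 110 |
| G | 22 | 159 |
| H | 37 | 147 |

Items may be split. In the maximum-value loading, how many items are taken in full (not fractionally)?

Sort by value per unit weight and fill in that order.
Ratios (sorted): F 22.00, E 10.39, A 8.08, G 7.23, B 6.70, C 6.59, D 6.29, H 3.97
take F (5 @ 110); take E (23 @ 239); take A (36 @ 291); take G (22 @ 159); take B (33 @ 221); take 20/29 of C → 131.72. Capacity used 139/139.
5 item(s) taken whole; one partial (take 20/29 of C).

5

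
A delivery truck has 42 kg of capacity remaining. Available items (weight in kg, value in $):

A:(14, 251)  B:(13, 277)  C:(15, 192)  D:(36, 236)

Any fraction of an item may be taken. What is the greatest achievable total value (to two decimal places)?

720.00

Greedy by value/weight ratio, highest first.
Ratios (sorted): B 21.31, A 17.93, C 12.80, D 6.56
take B (13 @ 277); take A (14 @ 251); take C (15 @ 192). Capacity used 42/42.
Total value = 720.00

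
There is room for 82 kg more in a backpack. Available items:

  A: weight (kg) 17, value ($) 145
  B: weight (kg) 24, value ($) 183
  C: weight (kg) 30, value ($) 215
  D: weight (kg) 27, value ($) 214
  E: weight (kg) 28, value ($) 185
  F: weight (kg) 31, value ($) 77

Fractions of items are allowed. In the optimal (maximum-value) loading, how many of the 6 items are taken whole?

3

Sort by value per unit weight and fill in that order.
Ratios (sorted): A 8.53, D 7.93, B 7.62, C 7.17, E 6.61, F 2.48
take A (17 @ 145); take D (27 @ 214); take B (24 @ 183); take 14/30 of C → 100.33. Capacity used 82/82.
3 item(s) taken whole; one partial (take 14/30 of C).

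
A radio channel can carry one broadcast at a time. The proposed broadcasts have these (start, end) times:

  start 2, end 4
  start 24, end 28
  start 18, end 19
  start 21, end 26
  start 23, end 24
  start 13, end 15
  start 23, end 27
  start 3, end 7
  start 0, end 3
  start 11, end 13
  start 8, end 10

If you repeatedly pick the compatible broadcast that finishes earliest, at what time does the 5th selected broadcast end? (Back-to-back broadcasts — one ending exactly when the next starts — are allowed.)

15

Sort by end time and greedily take each interval whose start is ≥ the last chosen end.
By end time: (0,3), (2,4), (3,7), (8,10), (11,13), (13,15), (18,19), (23,24), (21,26), (23,27), (24,28).
Pick (0,3); next start ≥ 3 → (3,7); next start ≥ 7 → (8,10); next start ≥ 10 → (11,13); next start ≥ 13 → (13,15); next start ≥ 15 → (18,19); next start ≥ 19 → (23,24); next start ≥ 24 → (24,28).
Selected: (0,3) (3,7) (8,10) (11,13) (13,15) (18,19) (23,24) (24,28)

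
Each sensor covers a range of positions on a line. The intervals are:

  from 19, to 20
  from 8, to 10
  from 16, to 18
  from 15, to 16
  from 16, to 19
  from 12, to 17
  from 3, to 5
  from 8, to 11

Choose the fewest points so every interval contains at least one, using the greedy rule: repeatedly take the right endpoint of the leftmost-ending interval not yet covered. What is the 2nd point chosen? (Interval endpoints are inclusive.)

Sort by right endpoint; whenever an interval is uncovered, place a point at its right end.
Sorted: [3,5] [8,10] [8,11] [15,16] [12,17] [16,18] [16,19] [19,20]
{[3,5]} hit by 5; {[8,10],[8,11]} hit by 10; {[15,16],[12,17],[16,18],[16,19]} hit by 16; {[19,20]} hit by 20.
Points: 5, 10, 16, 20 (4 total).

10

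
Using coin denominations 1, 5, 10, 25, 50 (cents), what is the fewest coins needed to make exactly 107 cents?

107 − 2×50→7 − 1×5→2 − 2×1→0
Total coins = 2 + 1 + 2 = 5

5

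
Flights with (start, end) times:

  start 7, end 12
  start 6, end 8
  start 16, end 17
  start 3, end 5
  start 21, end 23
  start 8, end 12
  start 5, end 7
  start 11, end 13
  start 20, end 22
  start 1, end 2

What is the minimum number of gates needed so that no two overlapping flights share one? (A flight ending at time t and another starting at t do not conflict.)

The answer is the maximum number of intervals overlapping at any instant.
Events (time:±→running): 1:+→1 2:-→0 3:+→1 5:-→0 5:+→1 6:+→2 7:-→1 7:+→2 8:-→1 8:+→2 11:+→3 … peak 3.

3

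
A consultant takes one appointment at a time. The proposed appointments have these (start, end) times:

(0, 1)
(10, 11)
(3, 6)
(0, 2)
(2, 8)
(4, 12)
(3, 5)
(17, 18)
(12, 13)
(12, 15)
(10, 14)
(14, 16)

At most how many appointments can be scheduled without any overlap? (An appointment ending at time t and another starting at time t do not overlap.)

Greedy by earliest finish: after sorting by end time, pick each interval compatible with the last pick.
Sorted by end: (0,1)  (0,2)  (3,5)  (3,6)  (2,8)  (10,11)  (4,12)  (12,13)  (10,14)  (12,15)  (14,16)  (17,18)
take (0,1); skip (0,2); take (3,5); skip (2,8); take (10,11); skip (4,12); take (12,13); skip (10,14); take (14,16); take (17,18).
Selected 6 appointments.

6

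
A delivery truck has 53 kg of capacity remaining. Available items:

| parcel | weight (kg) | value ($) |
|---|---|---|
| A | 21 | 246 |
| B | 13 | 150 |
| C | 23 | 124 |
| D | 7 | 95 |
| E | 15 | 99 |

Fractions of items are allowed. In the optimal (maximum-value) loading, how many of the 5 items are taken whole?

3

Sort by value per unit weight and fill in that order.
Order: D (95/7=13.57) > A (246/21=11.71) > B (150/13=11.54) > E (99/15=6.60) > C (124/23=5.39)
Fill: take D (7 @ 95) → take A (21 @ 246) → take B (13 @ 150) → take 12/15 of E → 79.20; 53/53 used.
3 item(s) taken whole; one partial (take 12/15 of E).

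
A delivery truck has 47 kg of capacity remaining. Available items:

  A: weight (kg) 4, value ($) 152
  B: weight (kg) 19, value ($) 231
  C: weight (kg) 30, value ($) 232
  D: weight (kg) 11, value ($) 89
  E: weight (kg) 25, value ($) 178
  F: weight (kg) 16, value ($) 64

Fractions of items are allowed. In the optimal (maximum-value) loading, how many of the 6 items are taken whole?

Ratios (sorted): A 38.00, B 12.16, D 8.09, C 7.73, E 7.12, F 4.00
take A (4 @ 152); take B (19 @ 231); take D (11 @ 89); take 13/30 of C → 100.53. Capacity used 47/47.
3 item(s) taken whole; one partial (take 13/30 of C).

3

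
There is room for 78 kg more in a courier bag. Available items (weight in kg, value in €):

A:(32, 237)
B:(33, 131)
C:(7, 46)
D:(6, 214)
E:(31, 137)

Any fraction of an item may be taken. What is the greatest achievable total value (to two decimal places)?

641.94

Order: D (214/6=35.67) > A (237/32=7.41) > C (46/7=6.57) > E (137/31=4.42) > B (131/33=3.97)
Fill: take D (6 @ 214) → take A (32 @ 237) → take C (7 @ 46) → take E (31 @ 137) → take 2/33 of B → 7.94; 78/78 used.
Total value = 641.94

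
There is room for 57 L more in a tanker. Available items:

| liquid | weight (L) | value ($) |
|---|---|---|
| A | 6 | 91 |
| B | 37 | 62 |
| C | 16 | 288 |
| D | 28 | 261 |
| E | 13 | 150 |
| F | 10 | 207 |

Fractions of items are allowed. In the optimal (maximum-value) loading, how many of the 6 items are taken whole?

Ratios (sorted): F 20.70, C 18.00, A 15.17, E 11.54, D 9.32, B 1.68
take F (10 @ 207); take C (16 @ 288); take A (6 @ 91); take E (13 @ 150); take 12/28 of D → 111.86. Capacity used 57/57.
4 item(s) taken whole; one partial (take 12/28 of D).

4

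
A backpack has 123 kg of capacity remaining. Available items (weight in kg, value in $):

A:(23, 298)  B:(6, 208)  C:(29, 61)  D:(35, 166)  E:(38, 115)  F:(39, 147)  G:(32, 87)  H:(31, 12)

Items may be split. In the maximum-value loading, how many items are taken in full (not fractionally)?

4

Sort by value per unit weight and fill in that order.
Ratios (sorted): B 34.67, A 12.96, D 4.74, F 3.77, E 3.03, G 2.72, C 2.10, H 0.39
take B (6 @ 208); take A (23 @ 298); take D (35 @ 166); take F (39 @ 147); take 20/38 of E → 60.53. Capacity used 123/123.
4 item(s) taken whole; one partial (take 20/38 of E).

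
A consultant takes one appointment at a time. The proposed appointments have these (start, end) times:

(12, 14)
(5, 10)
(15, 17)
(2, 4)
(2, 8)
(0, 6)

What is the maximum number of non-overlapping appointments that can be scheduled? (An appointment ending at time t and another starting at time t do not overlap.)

Order by finish time; keep every interval that doesn't clash with the previous kept one.
By end time: (2,4), (0,6), (2,8), (5,10), (12,14), (15,17).
Pick (2,4); next start ≥ 4 → (5,10); next start ≥ 10 → (12,14); next start ≥ 14 → (15,17).
Selected 4 appointments.

4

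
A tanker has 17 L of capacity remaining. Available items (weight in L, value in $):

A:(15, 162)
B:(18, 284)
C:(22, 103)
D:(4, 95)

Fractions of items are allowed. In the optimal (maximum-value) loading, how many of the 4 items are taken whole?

Greedy by value/weight ratio, highest first.
Order: D (95/4=23.75) > B (284/18=15.78) > A (162/15=10.80) > C (103/22=4.68)
Fill: take D (4 @ 95) → take 13/18 of B → 205.11; 17/17 used.
1 item(s) taken whole; one partial (take 13/18 of B).

1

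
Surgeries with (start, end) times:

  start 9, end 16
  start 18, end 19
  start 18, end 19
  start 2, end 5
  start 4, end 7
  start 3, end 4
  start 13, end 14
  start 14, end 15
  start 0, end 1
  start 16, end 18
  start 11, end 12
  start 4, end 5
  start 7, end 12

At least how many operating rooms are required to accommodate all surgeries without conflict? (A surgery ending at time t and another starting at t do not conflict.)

3

Count concurrent intervals with a sweep; the peak is the room count.
starts: [0, 2, 3, 4, 4, 7, 9, 11, 13, 14, 16, 18, 18]
ends:   [1, 4, 5, 5, 7, 12, 12, 14, 15, 16, 18, 19, 19]
s0→1 e1→0 s2→1 s3→2 e4→1 s4→2 s4→3  — peak 3.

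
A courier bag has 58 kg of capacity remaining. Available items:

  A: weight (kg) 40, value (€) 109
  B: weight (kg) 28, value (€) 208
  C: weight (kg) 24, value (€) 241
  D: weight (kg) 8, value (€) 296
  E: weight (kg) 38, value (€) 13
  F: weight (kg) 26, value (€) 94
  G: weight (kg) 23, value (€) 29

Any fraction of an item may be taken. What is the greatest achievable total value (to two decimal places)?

730.14

Greedy by value/weight ratio, highest first.
Ratios (sorted): D 37.00, C 10.04, B 7.43, F 3.62, A 2.73, G 1.26, E 0.34
take D (8 @ 296); take C (24 @ 241); take 26/28 of B → 193.14. Capacity used 58/58.
Total value = 730.14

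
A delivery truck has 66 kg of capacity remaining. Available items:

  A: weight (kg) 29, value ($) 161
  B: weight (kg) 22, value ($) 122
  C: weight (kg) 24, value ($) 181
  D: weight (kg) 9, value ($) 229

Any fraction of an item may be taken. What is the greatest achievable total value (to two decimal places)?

593.18

Ratios (sorted): D 25.44, C 7.54, A 5.55, B 5.55
take D (9 @ 229); take C (24 @ 181); take A (29 @ 161); take 4/22 of B → 22.18. Capacity used 66/66.
Total value = 593.18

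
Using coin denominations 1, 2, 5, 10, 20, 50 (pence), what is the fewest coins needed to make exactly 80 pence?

3

80 − 1×50→30 − 1×20→10 − 1×10→0
Total coins = 1 + 1 + 1 = 3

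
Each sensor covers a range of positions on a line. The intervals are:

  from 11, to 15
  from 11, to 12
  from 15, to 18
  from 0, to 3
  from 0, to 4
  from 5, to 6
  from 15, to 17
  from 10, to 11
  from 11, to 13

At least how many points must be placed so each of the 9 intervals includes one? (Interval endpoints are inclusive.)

Process intervals by earliest right end; each time one isn't hit yet, stab at its right endpoint.
By right end: [0,3]  [0,4]  [5,6]  [10,11]  [11,12]  [11,13]  [11,15]  [15,17]  [15,18]
[0,3] uncovered → point at 3; [5,6] uncovered → point at 6; [10,11] uncovered → point at 11; [15,17] uncovered → point at 17.
Points: 3, 6, 11, 17 (4 total).

4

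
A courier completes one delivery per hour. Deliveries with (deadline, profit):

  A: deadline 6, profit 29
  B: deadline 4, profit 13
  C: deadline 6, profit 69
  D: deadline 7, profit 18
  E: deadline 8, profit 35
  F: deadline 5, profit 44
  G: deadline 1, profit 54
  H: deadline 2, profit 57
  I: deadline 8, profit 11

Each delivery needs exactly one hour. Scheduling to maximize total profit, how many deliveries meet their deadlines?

8

Take jobs in profit order; each goes to the latest open slot no later than its deadline.
Profit order: C=69 H=57 G=54 F=44 E=35 A=29 D=18 B=13 I=11
Assign: C→slot 6, H→slot 2, G→slot 1, F→slot 5, E→slot 8, A→slot 4, D→slot 7, B→slot 3, I skipped.
Slots: [1:G] [2:H] [3:B] [4:A] [5:F] [6:C] [7:D] [8:E]
8 of 9 scheduled.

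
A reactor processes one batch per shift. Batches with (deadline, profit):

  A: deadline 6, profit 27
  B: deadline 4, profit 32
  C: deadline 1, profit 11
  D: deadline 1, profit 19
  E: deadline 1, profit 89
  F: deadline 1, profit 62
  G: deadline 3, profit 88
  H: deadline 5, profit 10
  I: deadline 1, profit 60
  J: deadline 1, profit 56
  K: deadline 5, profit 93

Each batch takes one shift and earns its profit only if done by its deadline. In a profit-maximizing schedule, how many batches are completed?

6

Take jobs in profit order; each goes to the latest open slot no later than its deadline.
Profit order: K=93 E=89 G=88 F=62 I=60 J=56 B=32 A=27 D=19 C=11 H=10
Assign: K→slot 5, E→slot 1, G→slot 3, F skipped, I skipped, J skipped, B→slot 4, A→slot 6, D skipped, C skipped, H→slot 2.
Slots: [1:E] [2:H] [3:G] [4:B] [5:K] [6:A]
6 of 11 scheduled.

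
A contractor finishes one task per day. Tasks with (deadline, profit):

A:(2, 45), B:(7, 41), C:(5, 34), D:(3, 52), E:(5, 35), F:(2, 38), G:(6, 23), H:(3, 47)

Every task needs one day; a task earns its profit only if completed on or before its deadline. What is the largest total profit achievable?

277

Take jobs in profit order; each goes to the latest open slot no later than its deadline.
By profit: D(d3,52), H(d3,47), A(d2,45), B(d7,41), F(d2,38), E(d5,35), C(d5,34), G(d6,23)
D→slot 3; H→slot 2; A→slot 1; B→slot 7; F skipped; E→slot 5; C→slot 4; G→slot 6.
Profit = 45 + 47 + 52 + 34 + 35 + 23 + 41 = 277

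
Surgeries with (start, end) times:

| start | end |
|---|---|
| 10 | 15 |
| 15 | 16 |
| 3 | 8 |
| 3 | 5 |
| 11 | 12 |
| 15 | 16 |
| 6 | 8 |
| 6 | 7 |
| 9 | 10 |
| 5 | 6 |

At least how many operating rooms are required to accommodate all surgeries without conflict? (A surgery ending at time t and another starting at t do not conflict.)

3

Events (time:±→running): 3:+→1 3:+→2 5:-→1 5:+→2 6:-→1 6:+→2 6:+→3 … peak 3.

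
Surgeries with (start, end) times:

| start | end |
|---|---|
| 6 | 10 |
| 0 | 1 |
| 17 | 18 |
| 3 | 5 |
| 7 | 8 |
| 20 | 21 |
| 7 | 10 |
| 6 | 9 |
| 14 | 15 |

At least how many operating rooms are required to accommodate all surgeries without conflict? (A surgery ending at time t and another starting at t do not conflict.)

The answer is the maximum number of intervals overlapping at any instant.
starts: [0, 3, 6, 6, 7, 7, 14, 17, 20]
ends:   [1, 5, 8, 9, 10, 10, 15, 18, 21]
s0→1 e1→0 s3→1 e5→0 s6→1 s6→2 s7→3 s7→4  — peak 4.

4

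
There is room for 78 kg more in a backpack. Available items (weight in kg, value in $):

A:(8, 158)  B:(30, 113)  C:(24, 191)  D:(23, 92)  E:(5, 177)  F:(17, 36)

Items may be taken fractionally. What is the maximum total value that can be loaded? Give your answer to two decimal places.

685.80

Order: E (177/5=35.40) > A (158/8=19.75) > C (191/24=7.96) > D (92/23=4.00) > B (113/30=3.77) > F (36/17=2.12)
Fill: take E (5 @ 177) → take A (8 @ 158) → take C (24 @ 191) → take D (23 @ 92) → take 18/30 of B → 67.80; 78/78 used.
Total value = 685.80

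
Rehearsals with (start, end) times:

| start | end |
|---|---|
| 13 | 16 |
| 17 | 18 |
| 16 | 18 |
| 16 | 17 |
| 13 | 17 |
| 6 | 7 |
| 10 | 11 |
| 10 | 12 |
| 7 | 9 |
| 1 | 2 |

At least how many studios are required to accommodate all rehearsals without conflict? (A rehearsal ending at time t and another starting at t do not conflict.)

Events (time:±→running): 1:+→1 2:-→0 6:+→1 7:-→0 7:+→1 9:-→0 10:+→1 10:+→2 11:-→1 12:-→0 13:+→1 13:+→2 16:-→1 16:+→2 16:+→3 … peak 3.

3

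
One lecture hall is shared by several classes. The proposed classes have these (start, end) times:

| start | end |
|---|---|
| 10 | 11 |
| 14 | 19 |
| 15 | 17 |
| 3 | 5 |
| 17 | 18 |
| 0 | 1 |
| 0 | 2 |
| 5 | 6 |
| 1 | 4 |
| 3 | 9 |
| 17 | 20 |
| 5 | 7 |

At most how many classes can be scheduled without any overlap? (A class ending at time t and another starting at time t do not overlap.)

Sorted by end: (0,1)  (0,2)  (1,4)  (3,5)  (5,6)  (5,7)  (3,9)  (10,11)  (15,17)  (17,18)  (14,19)  (17,20)
take (0,1); take (1,4); skip (3,5); take (5,6); skip (5,7); take (10,11); take (15,17); take (17,18); skip (17,20).
Selected 6 classes.

6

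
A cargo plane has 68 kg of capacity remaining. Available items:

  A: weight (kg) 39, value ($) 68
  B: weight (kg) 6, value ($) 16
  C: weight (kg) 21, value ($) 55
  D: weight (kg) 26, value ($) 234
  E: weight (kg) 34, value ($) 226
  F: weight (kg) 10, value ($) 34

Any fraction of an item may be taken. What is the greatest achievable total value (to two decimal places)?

487.20

Greedy by value/weight ratio, highest first.
Ratios (sorted): D 9.00, E 6.65, F 3.40, B 2.67, C 2.62, A 1.74
take D (26 @ 234); take E (34 @ 226); take 8/10 of F → 27.20. Capacity used 68/68.
Total value = 487.20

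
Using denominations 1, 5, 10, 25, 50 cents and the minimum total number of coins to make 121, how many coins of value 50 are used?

2

Use the largest denomination that fits, subtract, and repeat.
121 = 2×50 + 2×10 + 1×1
Count of 50: 2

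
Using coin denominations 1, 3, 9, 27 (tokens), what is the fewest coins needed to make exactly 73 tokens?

5

Greedy: take as many of the largest coin as possible, then repeat with the remainder.
73 − 2×27→19 − 2×9→1 − 1×1→0
Total coins = 2 + 2 + 1 = 5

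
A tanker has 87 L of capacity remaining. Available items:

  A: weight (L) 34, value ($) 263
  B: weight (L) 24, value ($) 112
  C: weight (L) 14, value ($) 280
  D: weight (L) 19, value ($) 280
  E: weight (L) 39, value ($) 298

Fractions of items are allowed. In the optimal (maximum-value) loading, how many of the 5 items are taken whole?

Sort by value per unit weight and fill in that order.
Ratios (sorted): C 20.00, D 14.74, A 7.74, E 7.64, B 4.67
take C (14 @ 280); take D (19 @ 280); take A (34 @ 263); take 20/39 of E → 152.82. Capacity used 87/87.
3 item(s) taken whole; one partial (take 20/39 of E).

3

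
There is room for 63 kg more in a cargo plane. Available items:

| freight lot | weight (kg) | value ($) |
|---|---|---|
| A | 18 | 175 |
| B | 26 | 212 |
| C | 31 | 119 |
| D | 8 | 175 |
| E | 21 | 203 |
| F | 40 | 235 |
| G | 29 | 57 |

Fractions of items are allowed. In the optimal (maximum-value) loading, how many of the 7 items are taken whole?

3

Sort by value per unit weight and fill in that order.
Ratios (sorted): D 21.88, A 9.72, E 9.67, B 8.15, F 5.88, C 3.84, G 1.97
take D (8 @ 175); take A (18 @ 175); take E (21 @ 203); take 16/26 of B → 130.46. Capacity used 63/63.
3 item(s) taken whole; one partial (take 16/26 of B).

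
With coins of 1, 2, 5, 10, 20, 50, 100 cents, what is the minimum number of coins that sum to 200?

Use the largest denomination that fits, subtract, and repeat.
200 = 2×100
Total coins = 2 = 2

2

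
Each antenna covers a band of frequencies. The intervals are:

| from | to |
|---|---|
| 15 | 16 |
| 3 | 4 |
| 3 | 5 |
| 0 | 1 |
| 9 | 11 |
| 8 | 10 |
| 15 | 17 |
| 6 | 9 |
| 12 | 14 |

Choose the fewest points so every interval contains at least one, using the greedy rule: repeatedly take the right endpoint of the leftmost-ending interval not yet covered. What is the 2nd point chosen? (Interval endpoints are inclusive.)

4

Sorted: [0,1] [3,4] [3,5] [6,9] [8,10] [9,11] [12,14] [15,16] [15,17]
{[0,1]} hit by 1; {[3,4],[3,5]} hit by 4; {[6,9],[8,10],[9,11]} hit by 9; {[12,14]} hit by 14; {[15,16],[15,17]} hit by 16.
Points: 1, 4, 9, 14, 16 (5 total).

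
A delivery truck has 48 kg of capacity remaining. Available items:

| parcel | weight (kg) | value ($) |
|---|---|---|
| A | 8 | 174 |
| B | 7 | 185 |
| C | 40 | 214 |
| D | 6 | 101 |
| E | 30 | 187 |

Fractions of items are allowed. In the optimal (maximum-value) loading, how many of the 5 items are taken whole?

3

Greedy by value/weight ratio, highest first.
Order: B (185/7=26.43) > A (174/8=21.75) > D (101/6=16.83) > E (187/30=6.23) > C (214/40=5.35)
Fill: take B (7 @ 185) → take A (8 @ 174) → take D (6 @ 101) → take 27/30 of E → 168.30; 48/48 used.
3 item(s) taken whole; one partial (take 27/30 of E).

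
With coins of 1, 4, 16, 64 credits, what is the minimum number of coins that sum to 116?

5

Use the largest denomination that fits, subtract, and repeat.
116 = 1×64 + 3×16 + 1×4
Total coins = 1 + 3 + 1 = 5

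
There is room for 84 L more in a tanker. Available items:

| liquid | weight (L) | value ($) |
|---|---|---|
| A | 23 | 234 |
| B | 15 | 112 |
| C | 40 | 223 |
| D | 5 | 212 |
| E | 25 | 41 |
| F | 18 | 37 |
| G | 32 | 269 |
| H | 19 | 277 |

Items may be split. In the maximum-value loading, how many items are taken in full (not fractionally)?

Greedy by value/weight ratio, highest first.
Ratios (sorted): D 42.40, H 14.58, A 10.17, G 8.41, B 7.47, C 5.58, F 2.06, E 1.64
take D (5 @ 212); take H (19 @ 277); take A (23 @ 234); take G (32 @ 269); take 5/15 of B → 37.33. Capacity used 84/84.
4 item(s) taken whole; one partial (take 5/15 of B).

4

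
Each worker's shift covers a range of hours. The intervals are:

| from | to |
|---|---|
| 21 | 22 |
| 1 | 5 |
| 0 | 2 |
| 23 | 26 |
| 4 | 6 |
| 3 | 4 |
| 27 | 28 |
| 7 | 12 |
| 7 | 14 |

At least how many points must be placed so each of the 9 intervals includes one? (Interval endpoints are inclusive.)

6

Process intervals by earliest right end; each time one isn't hit yet, stab at its right endpoint.
By right end: [0,2]  [3,4]  [1,5]  [4,6]  [7,12]  [7,14]  [21,22]  [23,26]  [27,28]
[0,2] uncovered → point at 2; [3,4] uncovered → point at 4; [7,12] uncovered → point at 12; [21,22] uncovered → point at 22; [23,26] uncovered → point at 26; [27,28] uncovered → point at 28.
Points: 2, 4, 12, 22, 26, 28 (6 total).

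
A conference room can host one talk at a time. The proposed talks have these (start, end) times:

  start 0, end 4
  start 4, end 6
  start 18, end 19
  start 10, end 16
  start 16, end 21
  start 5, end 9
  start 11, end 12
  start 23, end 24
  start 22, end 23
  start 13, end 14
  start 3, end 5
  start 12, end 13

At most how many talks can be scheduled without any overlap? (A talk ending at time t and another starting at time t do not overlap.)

Order by finish time; keep every interval that doesn't clash with the previous kept one.
Sorted by end: (0,4)  (3,5)  (4,6)  (5,9)  (11,12)  (12,13)  (13,14)  (10,16)  (18,19)  (16,21)  (22,23)  (23,24)
take (0,4); take (4,6); skip (5,9); take (11,12); take (12,13); take (13,14); skip (10,16); take (18,19); skip (16,21); take (22,23); take (23,24).
Selected 8 talks.

8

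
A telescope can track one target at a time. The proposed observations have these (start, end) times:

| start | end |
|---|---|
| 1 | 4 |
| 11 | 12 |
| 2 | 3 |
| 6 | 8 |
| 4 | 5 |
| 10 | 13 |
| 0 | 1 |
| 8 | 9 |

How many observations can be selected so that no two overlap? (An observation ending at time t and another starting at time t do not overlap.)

6

Greedy by earliest finish: after sorting by end time, pick each interval compatible with the last pick.
Sorted by end: (0,1)  (2,3)  (1,4)  (4,5)  (6,8)  (8,9)  (11,12)  (10,13)
take (0,1); take (2,3); take (4,5); take (6,8); take (8,9); take (11,12); skip (10,13).
Selected 6 observations.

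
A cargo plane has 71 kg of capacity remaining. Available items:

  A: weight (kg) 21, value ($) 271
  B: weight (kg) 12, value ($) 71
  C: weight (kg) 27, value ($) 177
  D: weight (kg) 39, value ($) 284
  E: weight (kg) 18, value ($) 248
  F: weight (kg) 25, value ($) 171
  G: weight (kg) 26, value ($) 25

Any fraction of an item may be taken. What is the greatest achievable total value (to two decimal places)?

752.03

Sort by value per unit weight and fill in that order.
Ratios (sorted): E 13.78, A 12.90, D 7.28, F 6.84, C 6.56, B 5.92, G 0.96
take E (18 @ 248); take A (21 @ 271); take 32/39 of D → 233.03. Capacity used 71/71.
Total value = 752.03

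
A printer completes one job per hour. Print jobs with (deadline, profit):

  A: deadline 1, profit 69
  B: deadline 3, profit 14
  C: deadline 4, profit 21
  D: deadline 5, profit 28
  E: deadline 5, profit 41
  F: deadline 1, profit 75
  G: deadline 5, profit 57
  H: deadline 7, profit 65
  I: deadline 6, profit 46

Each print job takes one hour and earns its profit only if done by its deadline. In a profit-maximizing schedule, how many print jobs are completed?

Sort by profit descending; place each in the latest free slot ≤ its deadline.
Profit order: F=75 A=69 H=65 G=57 I=46 E=41 D=28 C=21 B=14
Assign: F→slot 1, A skipped, H→slot 7, G→slot 5, I→slot 6, E→slot 4, D→slot 3, C→slot 2, B skipped.
Slots: [1:F] [2:C] [3:D] [4:E] [5:G] [6:I] [7:H]
7 of 9 scheduled.

7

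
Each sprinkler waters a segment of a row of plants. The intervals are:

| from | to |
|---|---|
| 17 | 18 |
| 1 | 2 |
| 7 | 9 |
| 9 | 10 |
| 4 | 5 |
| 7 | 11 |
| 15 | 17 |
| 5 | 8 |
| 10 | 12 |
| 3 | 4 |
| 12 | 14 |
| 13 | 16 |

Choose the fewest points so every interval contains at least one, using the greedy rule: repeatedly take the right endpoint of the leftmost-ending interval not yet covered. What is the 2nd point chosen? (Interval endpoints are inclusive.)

4

Process intervals by earliest right end; each time one isn't hit yet, stab at its right endpoint.
By right end: [1,2]  [3,4]  [4,5]  [5,8]  [7,9]  [9,10]  [7,11]  [10,12]  [12,14]  [13,16]  [15,17]  [17,18]
[1,2] uncovered → point at 2; [3,4] uncovered → point at 4; [5,8] uncovered → point at 8; [9,10] uncovered → point at 10; [12,14] uncovered → point at 14; [15,17] uncovered → point at 17.
Points: 2, 4, 8, 10, 14, 17 (6 total).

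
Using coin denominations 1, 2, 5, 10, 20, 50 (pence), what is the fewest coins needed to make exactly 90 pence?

90 − 1×50→40 − 2×20→0
Total coins = 1 + 2 = 3

3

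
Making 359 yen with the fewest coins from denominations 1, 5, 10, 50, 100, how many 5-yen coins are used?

1

Use the largest denomination that fits, subtract, and repeat.
359 − 3×100→59 − 1×50→9 − 1×5→4 − 4×1→0
Count of 5: 1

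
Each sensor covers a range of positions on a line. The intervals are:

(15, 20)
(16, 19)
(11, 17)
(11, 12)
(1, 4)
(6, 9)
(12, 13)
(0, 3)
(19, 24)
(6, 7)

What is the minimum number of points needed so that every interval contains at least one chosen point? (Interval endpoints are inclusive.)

By right end: [0,3]  [1,4]  [6,7]  [6,9]  [11,12]  [12,13]  [11,17]  [16,19]  [15,20]  [19,24]
[0,3] uncovered → point at 3; [6,7] uncovered → point at 7; [11,12] uncovered → point at 12; [16,19] uncovered → point at 19.
Points: 3, 7, 12, 19 (4 total).

4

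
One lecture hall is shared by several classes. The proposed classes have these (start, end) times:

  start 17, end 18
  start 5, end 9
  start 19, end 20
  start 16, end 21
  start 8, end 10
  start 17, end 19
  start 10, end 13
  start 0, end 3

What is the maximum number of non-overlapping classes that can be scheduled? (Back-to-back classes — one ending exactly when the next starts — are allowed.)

Order by finish time; keep every interval that doesn't clash with the previous kept one.
By end time: (0,3), (5,9), (8,10), (10,13), (17,18), (17,19), (19,20), (16,21).
Pick (0,3); next start ≥ 3 → (5,9); next start ≥ 9 → (10,13); next start ≥ 13 → (17,18); next start ≥ 18 → (19,20).
Selected 5 classes.

5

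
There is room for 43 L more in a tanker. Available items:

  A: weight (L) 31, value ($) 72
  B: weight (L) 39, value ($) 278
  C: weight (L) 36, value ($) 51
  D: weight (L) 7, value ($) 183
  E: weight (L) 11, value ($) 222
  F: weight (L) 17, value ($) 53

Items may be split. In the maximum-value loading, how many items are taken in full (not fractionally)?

2

Greedy by value/weight ratio, highest first.
Ratios (sorted): D 26.14, E 20.18, B 7.13, F 3.12, A 2.32, C 1.42
take D (7 @ 183); take E (11 @ 222); take 25/39 of B → 178.21. Capacity used 43/43.
2 item(s) taken whole; one partial (take 25/39 of B).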